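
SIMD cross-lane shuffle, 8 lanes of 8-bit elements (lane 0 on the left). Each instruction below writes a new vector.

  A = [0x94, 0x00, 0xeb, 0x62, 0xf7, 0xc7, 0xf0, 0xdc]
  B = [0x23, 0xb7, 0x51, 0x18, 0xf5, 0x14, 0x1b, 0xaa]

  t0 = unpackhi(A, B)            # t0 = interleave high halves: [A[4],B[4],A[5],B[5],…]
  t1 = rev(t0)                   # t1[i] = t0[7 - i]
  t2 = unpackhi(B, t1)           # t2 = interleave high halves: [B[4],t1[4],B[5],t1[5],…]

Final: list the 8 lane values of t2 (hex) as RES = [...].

→ t0 |f7|f5|c7|14|f0|1b|dc|aa|
→ t1 |aa|dc|1b|f0|14|c7|f5|f7|
→ t2 |f5|14|14|c7|1b|f5|aa|f7|

RES = [ 0xf5  0x14  0x14  0xc7  0x1b  0xf5  0xaa  0xf7 ]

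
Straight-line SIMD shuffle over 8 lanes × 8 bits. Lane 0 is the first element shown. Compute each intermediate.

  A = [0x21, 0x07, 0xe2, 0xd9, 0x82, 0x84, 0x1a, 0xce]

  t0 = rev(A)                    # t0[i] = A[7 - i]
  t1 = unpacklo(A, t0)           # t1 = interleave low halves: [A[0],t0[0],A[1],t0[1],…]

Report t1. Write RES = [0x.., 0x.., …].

  t0: ce 1a 84 82 d9 e2 07 21
  t1: 21 ce 07 1a e2 84 d9 82

RES = [ 0x21  0xce  0x07  0x1a  0xe2  0x84  0xd9  0x82 ]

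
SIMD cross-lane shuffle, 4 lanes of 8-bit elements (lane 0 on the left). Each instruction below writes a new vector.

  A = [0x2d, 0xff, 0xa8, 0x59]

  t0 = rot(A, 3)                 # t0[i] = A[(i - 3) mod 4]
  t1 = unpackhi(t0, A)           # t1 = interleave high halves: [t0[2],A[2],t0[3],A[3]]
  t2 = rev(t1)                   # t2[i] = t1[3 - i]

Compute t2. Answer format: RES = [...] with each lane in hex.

RES = [0x59, 0x2d, 0xa8, 0x59]

t0 = [0xff, 0xa8, 0x59, 0x2d]
t1 = [0x59, 0xa8, 0x2d, 0x59]
t2 = [0x59, 0x2d, 0xa8, 0x59]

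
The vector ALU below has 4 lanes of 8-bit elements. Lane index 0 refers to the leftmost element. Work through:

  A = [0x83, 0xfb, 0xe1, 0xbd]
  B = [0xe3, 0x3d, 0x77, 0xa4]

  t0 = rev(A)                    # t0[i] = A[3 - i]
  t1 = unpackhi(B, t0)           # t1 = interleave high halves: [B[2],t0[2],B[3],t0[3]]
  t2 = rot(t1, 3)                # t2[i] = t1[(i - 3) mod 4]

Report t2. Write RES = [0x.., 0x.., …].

RES = [0xfb, 0xa4, 0x83, 0x77]

  t0: bd e1 fb 83
  t1: 77 fb a4 83
  t2: fb a4 83 77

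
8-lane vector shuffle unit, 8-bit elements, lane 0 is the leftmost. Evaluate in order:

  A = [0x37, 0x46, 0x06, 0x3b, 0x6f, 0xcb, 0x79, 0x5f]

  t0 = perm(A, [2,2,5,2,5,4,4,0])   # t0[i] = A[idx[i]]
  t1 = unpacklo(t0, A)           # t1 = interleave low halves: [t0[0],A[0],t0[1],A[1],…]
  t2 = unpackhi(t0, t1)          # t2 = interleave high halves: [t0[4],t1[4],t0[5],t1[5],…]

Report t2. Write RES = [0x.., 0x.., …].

RES = [ 0xcb  0xcb  0x6f  0x06  0x6f  0x06  0x37  0x3b ]

→ t0 |06|06|cb|06|cb|6f|6f|37|
→ t1 |06|37|06|46|cb|06|06|3b|
→ t2 |cb|cb|6f|06|6f|06|37|3b|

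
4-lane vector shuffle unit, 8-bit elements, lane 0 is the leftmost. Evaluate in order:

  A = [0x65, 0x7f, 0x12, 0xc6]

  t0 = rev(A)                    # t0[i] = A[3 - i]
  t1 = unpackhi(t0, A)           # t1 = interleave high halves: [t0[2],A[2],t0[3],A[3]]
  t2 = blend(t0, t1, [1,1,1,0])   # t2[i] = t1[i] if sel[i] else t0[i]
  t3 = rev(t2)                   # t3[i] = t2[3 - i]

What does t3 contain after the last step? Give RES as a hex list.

RES = [0x65, 0x65, 0x12, 0x7f]

→ t0 |c6|12|7f|65|
→ t1 |7f|12|65|c6|
→ t2 |7f|12|65|65|
→ t3 |65|65|12|7f|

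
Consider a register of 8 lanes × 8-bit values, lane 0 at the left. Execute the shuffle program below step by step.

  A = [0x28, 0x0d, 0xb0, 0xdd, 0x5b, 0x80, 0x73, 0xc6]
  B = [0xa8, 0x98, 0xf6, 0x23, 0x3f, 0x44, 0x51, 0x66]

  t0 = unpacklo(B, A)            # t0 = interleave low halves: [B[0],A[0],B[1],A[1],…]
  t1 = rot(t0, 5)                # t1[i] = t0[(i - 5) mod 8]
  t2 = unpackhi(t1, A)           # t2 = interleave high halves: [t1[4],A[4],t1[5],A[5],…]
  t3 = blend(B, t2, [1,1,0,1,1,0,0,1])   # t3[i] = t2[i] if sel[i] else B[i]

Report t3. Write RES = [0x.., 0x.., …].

RES = [ 0xdd  0x5b  0xf6  0x80  0x28  0x44  0x51  0xc6 ]

t0 = [0xa8, 0x28, 0x98, 0x0d, 0xf6, 0xb0, 0x23, 0xdd]
t1 = [0x0d, 0xf6, 0xb0, 0x23, 0xdd, 0xa8, 0x28, 0x98]
t2 = [0xdd, 0x5b, 0xa8, 0x80, 0x28, 0x73, 0x98, 0xc6]
t3 = [0xdd, 0x5b, 0xf6, 0x80, 0x28, 0x44, 0x51, 0xc6]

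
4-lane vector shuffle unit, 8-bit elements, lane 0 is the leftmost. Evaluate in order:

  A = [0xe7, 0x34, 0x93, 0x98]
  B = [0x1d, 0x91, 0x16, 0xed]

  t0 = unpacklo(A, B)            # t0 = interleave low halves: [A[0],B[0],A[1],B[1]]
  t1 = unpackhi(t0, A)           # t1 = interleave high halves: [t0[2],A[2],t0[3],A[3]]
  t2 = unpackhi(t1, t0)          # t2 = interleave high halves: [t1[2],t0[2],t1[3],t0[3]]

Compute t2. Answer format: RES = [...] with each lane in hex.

  t0: e7 1d 34 91
  t1: 34 93 91 98
  t2: 91 34 98 91

RES = [0x91, 0x34, 0x98, 0x91]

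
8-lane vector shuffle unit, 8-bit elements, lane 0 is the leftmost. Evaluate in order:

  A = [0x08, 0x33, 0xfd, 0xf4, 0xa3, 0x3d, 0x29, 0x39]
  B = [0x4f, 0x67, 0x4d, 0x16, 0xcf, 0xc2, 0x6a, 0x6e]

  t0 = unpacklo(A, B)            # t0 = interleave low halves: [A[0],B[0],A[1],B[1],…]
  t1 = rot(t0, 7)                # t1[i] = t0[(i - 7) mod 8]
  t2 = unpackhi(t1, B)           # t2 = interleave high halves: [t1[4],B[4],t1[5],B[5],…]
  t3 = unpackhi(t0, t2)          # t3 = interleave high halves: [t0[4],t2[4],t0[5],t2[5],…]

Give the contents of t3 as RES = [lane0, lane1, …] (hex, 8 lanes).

t0 = [0x08, 0x4f, 0x33, 0x67, 0xfd, 0x4d, 0xf4, 0x16]
t1 = [0x4f, 0x33, 0x67, 0xfd, 0x4d, 0xf4, 0x16, 0x08]
t2 = [0x4d, 0xcf, 0xf4, 0xc2, 0x16, 0x6a, 0x08, 0x6e]
t3 = [0xfd, 0x16, 0x4d, 0x6a, 0xf4, 0x08, 0x16, 0x6e]

RES = [ 0xfd  0x16  0x4d  0x6a  0xf4  0x08  0x16  0x6e ]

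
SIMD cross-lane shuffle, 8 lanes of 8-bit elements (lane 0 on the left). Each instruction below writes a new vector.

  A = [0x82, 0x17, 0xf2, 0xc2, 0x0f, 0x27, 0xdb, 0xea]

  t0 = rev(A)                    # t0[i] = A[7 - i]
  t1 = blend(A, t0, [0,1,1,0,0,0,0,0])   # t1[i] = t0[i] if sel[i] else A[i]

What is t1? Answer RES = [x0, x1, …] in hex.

→ t0 |ea|db|27|0f|c2|f2|17|82|
→ t1 |82|db|27|c2|0f|27|db|ea|

RES = [0x82, 0xdb, 0x27, 0xc2, 0x0f, 0x27, 0xdb, 0xea]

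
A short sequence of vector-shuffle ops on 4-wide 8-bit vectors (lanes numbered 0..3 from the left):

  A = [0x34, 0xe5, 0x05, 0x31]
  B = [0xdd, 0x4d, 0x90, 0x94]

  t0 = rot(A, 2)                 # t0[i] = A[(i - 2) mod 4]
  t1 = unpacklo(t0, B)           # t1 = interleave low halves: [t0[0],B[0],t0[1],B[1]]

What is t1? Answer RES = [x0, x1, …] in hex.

RES = [0x05, 0xdd, 0x31, 0x4d]

t0 = [0x05, 0x31, 0x34, 0xe5]
t1 = [0x05, 0xdd, 0x31, 0x4d]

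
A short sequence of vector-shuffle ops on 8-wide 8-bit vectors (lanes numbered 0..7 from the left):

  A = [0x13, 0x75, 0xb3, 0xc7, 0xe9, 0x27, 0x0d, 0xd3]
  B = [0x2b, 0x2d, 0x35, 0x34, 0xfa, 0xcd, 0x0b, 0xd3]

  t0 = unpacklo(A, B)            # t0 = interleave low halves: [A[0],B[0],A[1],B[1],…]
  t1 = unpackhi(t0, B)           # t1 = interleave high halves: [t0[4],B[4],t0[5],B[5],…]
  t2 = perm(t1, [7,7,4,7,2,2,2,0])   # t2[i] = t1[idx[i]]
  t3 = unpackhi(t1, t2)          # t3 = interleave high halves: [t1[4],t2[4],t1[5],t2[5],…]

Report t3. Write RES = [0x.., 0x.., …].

→ t0 |13|2b|75|2d|b3|35|c7|34|
→ t1 |b3|fa|35|cd|c7|0b|34|d3|
→ t2 |d3|d3|c7|d3|35|35|35|b3|
→ t3 |c7|35|0b|35|34|35|d3|b3|

RES = [ 0xc7  0x35  0x0b  0x35  0x34  0x35  0xd3  0xb3 ]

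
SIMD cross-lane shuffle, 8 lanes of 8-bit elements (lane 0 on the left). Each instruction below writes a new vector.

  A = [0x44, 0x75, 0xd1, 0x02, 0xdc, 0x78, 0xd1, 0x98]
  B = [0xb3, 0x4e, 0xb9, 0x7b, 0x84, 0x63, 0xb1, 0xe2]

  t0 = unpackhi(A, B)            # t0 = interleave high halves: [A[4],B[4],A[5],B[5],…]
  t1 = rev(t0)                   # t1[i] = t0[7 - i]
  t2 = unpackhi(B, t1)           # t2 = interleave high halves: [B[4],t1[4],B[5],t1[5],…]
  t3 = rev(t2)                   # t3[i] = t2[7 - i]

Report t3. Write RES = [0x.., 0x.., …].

RES = [0xdc, 0xe2, 0x84, 0xb1, 0x78, 0x63, 0x63, 0x84]

  t0: dc 84 78 63 d1 b1 98 e2
  t1: e2 98 b1 d1 63 78 84 dc
  t2: 84 63 63 78 b1 84 e2 dc
  t3: dc e2 84 b1 78 63 63 84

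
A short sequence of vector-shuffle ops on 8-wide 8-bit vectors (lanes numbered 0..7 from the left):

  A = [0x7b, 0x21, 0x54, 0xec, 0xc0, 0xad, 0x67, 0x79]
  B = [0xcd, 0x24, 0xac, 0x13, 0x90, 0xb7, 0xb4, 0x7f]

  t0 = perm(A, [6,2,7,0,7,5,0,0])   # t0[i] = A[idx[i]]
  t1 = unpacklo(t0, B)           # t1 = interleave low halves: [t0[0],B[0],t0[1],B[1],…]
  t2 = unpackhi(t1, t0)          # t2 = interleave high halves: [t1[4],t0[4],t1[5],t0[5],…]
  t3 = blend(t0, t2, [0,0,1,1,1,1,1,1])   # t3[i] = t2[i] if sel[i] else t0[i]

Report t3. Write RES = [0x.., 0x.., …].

→ t0 |67|54|79|7b|79|ad|7b|7b|
→ t1 |67|cd|54|24|79|ac|7b|13|
→ t2 |79|79|ac|ad|7b|7b|13|7b|
→ t3 |67|54|ac|ad|7b|7b|13|7b|

RES = [ 0x67  0x54  0xac  0xad  0x7b  0x7b  0x13  0x7b ]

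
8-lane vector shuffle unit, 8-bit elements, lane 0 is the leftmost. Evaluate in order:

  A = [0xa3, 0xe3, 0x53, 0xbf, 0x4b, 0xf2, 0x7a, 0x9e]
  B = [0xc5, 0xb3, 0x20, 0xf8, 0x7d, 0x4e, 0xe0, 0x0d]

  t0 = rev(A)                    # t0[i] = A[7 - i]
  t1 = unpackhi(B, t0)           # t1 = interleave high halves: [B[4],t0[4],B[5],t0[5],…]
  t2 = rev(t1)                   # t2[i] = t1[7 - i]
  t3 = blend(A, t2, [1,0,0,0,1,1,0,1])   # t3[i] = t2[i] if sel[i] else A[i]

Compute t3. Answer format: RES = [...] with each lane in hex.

t0 = [0x9e, 0x7a, 0xf2, 0x4b, 0xbf, 0x53, 0xe3, 0xa3]
t1 = [0x7d, 0xbf, 0x4e, 0x53, 0xe0, 0xe3, 0x0d, 0xa3]
t2 = [0xa3, 0x0d, 0xe3, 0xe0, 0x53, 0x4e, 0xbf, 0x7d]
t3 = [0xa3, 0xe3, 0x53, 0xbf, 0x53, 0x4e, 0x7a, 0x7d]

RES = [0xa3, 0xe3, 0x53, 0xbf, 0x53, 0x4e, 0x7a, 0x7d]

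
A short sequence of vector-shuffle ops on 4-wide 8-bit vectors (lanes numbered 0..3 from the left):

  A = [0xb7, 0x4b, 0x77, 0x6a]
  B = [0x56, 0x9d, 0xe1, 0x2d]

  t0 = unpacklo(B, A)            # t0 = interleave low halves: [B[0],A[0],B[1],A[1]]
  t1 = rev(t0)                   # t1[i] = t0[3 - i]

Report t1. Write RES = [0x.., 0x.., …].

  t0: 56 b7 9d 4b
  t1: 4b 9d b7 56

RES = [ 0x4b  0x9d  0xb7  0x56 ]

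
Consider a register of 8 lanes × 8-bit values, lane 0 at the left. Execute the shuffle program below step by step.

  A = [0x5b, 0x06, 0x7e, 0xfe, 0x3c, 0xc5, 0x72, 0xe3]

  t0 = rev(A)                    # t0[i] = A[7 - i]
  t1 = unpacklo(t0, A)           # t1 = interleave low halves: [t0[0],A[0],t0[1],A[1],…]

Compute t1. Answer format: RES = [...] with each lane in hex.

  t0: e3 72 c5 3c fe 7e 06 5b
  t1: e3 5b 72 06 c5 7e 3c fe

RES = [0xe3, 0x5b, 0x72, 0x06, 0xc5, 0x7e, 0x3c, 0xfe]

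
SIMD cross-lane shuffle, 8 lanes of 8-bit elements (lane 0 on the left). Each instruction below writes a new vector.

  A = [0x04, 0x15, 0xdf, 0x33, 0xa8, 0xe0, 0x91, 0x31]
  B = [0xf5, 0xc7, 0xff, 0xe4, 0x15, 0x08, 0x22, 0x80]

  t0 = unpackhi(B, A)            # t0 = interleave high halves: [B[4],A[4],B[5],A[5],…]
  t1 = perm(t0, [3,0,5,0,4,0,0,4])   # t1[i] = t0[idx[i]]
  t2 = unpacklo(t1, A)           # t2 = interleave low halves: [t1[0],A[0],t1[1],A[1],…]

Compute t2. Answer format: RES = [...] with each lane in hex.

RES = [0xe0, 0x04, 0x15, 0x15, 0x91, 0xdf, 0x15, 0x33]

t0 = [0x15, 0xa8, 0x08, 0xe0, 0x22, 0x91, 0x80, 0x31]
t1 = [0xe0, 0x15, 0x91, 0x15, 0x22, 0x15, 0x15, 0x22]
t2 = [0xe0, 0x04, 0x15, 0x15, 0x91, 0xdf, 0x15, 0x33]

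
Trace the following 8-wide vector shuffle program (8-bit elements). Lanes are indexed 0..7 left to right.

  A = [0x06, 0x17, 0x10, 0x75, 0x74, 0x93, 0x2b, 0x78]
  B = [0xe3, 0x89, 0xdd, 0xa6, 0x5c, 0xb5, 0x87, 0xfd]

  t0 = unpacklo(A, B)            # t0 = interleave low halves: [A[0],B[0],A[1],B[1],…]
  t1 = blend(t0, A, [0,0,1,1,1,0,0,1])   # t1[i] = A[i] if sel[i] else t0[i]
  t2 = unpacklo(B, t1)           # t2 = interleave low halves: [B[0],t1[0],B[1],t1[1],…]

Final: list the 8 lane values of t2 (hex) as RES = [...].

→ t0 |06|e3|17|89|10|dd|75|a6|
→ t1 |06|e3|10|75|74|dd|75|78|
→ t2 |e3|06|89|e3|dd|10|a6|75|

RES = [0xe3, 0x06, 0x89, 0xe3, 0xdd, 0x10, 0xa6, 0x75]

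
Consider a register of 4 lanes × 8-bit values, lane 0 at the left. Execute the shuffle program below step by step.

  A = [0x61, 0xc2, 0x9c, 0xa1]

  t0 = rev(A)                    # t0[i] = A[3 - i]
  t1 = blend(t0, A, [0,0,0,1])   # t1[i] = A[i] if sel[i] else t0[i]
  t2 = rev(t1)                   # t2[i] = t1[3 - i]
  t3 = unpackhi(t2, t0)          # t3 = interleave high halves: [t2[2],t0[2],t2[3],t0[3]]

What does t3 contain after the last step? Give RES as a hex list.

t0 = [0xa1, 0x9c, 0xc2, 0x61]
t1 = [0xa1, 0x9c, 0xc2, 0xa1]
t2 = [0xa1, 0xc2, 0x9c, 0xa1]
t3 = [0x9c, 0xc2, 0xa1, 0x61]

RES = [ 0x9c  0xc2  0xa1  0x61 ]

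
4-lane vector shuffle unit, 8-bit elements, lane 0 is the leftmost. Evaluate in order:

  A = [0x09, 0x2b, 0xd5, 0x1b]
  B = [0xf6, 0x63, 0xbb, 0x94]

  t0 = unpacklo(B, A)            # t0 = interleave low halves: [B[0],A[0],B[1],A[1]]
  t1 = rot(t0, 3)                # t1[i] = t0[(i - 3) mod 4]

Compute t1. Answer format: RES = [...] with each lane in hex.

RES = [0x09, 0x63, 0x2b, 0xf6]

t0 = [0xf6, 0x09, 0x63, 0x2b]
t1 = [0x09, 0x63, 0x2b, 0xf6]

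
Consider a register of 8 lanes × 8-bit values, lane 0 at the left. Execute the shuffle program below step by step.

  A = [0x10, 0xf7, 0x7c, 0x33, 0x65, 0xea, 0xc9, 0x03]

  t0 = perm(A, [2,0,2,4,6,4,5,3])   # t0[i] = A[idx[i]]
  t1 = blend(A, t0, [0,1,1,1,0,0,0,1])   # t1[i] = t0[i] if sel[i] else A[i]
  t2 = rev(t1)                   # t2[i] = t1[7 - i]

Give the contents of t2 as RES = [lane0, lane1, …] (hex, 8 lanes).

RES = [0x33, 0xc9, 0xea, 0x65, 0x65, 0x7c, 0x10, 0x10]

→ t0 |7c|10|7c|65|c9|65|ea|33|
→ t1 |10|10|7c|65|65|ea|c9|33|
→ t2 |33|c9|ea|65|65|7c|10|10|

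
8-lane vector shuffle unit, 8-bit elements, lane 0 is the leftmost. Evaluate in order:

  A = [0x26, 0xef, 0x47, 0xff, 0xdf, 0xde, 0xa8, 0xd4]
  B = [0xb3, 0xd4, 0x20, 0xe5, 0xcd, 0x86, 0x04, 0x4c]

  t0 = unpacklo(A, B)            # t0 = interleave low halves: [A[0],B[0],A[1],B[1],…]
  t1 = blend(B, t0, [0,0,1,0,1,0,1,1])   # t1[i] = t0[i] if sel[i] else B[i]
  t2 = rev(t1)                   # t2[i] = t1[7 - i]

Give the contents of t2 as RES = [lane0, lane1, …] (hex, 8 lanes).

RES = [0xe5, 0xff, 0x86, 0x47, 0xe5, 0xef, 0xd4, 0xb3]

→ t0 |26|b3|ef|d4|47|20|ff|e5|
→ t1 |b3|d4|ef|e5|47|86|ff|e5|
→ t2 |e5|ff|86|47|e5|ef|d4|b3|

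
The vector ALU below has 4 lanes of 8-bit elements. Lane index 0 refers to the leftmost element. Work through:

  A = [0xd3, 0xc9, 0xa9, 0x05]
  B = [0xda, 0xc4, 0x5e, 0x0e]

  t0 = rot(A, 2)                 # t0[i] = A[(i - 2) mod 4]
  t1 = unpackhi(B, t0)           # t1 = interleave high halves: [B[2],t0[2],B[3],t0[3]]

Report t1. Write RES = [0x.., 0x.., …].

RES = [0x5e, 0xd3, 0x0e, 0xc9]

t0 = [0xa9, 0x05, 0xd3, 0xc9]
t1 = [0x5e, 0xd3, 0x0e, 0xc9]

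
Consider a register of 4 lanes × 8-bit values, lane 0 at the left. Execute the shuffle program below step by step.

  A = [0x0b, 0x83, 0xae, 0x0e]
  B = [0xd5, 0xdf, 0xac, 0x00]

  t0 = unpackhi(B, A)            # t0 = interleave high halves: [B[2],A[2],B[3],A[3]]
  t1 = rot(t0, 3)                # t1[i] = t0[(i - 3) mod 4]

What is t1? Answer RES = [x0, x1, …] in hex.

  t0: ac ae 00 0e
  t1: ae 00 0e ac

RES = [ 0xae  0x00  0x0e  0xac ]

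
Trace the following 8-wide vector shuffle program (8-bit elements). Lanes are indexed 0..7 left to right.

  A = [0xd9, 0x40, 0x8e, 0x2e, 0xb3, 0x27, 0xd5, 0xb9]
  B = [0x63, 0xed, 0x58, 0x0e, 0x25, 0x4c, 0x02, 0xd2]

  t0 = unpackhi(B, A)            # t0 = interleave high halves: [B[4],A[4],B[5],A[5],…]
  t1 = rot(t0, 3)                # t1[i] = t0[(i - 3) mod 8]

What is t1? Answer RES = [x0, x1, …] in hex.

→ t0 |25|b3|4c|27|02|d5|d2|b9|
→ t1 |d5|d2|b9|25|b3|4c|27|02|

RES = [ 0xd5  0xd2  0xb9  0x25  0xb3  0x4c  0x27  0x02 ]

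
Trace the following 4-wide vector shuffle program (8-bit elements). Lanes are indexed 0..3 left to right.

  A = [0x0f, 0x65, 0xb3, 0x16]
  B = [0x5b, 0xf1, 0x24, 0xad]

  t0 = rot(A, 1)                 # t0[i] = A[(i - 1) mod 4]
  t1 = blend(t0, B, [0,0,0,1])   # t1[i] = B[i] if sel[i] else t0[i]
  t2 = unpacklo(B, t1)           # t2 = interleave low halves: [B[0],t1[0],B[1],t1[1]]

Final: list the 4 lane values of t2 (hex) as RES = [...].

RES = [0x5b, 0x16, 0xf1, 0x0f]

t0 = [0x16, 0x0f, 0x65, 0xb3]
t1 = [0x16, 0x0f, 0x65, 0xad]
t2 = [0x5b, 0x16, 0xf1, 0x0f]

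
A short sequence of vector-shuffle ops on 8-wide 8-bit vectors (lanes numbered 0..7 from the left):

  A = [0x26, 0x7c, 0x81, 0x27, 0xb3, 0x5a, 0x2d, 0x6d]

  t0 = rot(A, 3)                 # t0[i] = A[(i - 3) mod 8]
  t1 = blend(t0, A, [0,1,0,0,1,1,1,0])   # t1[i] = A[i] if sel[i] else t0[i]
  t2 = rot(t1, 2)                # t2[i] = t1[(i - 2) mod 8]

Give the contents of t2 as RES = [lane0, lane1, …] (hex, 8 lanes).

RES = [ 0x2d  0xb3  0x5a  0x7c  0x6d  0x26  0xb3  0x5a ]

t0 = [0x5a, 0x2d, 0x6d, 0x26, 0x7c, 0x81, 0x27, 0xb3]
t1 = [0x5a, 0x7c, 0x6d, 0x26, 0xb3, 0x5a, 0x2d, 0xb3]
t2 = [0x2d, 0xb3, 0x5a, 0x7c, 0x6d, 0x26, 0xb3, 0x5a]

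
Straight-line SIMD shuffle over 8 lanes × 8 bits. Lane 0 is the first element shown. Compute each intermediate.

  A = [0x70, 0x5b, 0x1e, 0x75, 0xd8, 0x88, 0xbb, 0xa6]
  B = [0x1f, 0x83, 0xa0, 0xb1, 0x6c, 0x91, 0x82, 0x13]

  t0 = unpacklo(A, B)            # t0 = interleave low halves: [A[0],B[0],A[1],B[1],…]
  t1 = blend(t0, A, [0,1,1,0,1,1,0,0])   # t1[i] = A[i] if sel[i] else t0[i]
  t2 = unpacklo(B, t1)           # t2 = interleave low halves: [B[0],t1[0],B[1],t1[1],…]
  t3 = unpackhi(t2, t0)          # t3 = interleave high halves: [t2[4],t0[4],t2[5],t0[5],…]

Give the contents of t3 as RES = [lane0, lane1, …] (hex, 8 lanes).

RES = [ 0xa0  0x1e  0x1e  0xa0  0xb1  0x75  0x83  0xb1 ]

→ t0 |70|1f|5b|83|1e|a0|75|b1|
→ t1 |70|5b|1e|83|d8|88|75|b1|
→ t2 |1f|70|83|5b|a0|1e|b1|83|
→ t3 |a0|1e|1e|a0|b1|75|83|b1|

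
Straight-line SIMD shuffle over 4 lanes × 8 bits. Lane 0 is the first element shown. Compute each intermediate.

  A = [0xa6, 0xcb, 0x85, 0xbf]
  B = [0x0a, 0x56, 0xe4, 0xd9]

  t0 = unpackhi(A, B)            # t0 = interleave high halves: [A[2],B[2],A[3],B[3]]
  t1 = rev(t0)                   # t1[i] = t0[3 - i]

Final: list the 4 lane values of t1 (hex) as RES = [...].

→ t0 |85|e4|bf|d9|
→ t1 |d9|bf|e4|85|

RES = [ 0xd9  0xbf  0xe4  0x85 ]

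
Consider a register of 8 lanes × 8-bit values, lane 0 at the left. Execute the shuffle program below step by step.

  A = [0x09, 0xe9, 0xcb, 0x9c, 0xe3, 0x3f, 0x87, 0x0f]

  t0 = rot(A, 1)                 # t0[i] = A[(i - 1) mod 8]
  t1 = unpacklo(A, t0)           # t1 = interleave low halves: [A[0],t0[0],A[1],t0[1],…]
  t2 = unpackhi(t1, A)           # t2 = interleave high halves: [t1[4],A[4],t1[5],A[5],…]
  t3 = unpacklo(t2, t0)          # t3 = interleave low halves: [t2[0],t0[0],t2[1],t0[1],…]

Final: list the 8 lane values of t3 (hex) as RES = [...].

RES = [0xcb, 0x0f, 0xe3, 0x09, 0xe9, 0xe9, 0x3f, 0xcb]

  t0: 0f 09 e9 cb 9c e3 3f 87
  t1: 09 0f e9 09 cb e9 9c cb
  t2: cb e3 e9 3f 9c 87 cb 0f
  t3: cb 0f e3 09 e9 e9 3f cb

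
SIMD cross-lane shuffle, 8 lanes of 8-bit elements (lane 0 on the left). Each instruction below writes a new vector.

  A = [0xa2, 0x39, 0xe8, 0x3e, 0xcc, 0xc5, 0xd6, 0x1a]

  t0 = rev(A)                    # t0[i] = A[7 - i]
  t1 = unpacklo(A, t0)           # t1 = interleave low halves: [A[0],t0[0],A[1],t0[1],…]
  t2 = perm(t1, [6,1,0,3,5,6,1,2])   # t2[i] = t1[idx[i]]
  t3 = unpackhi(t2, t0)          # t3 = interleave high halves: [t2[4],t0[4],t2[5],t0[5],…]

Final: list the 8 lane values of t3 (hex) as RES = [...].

RES = [ 0xc5  0x3e  0x3e  0xe8  0x1a  0x39  0x39  0xa2 ]

t0 = [0x1a, 0xd6, 0xc5, 0xcc, 0x3e, 0xe8, 0x39, 0xa2]
t1 = [0xa2, 0x1a, 0x39, 0xd6, 0xe8, 0xc5, 0x3e, 0xcc]
t2 = [0x3e, 0x1a, 0xa2, 0xd6, 0xc5, 0x3e, 0x1a, 0x39]
t3 = [0xc5, 0x3e, 0x3e, 0xe8, 0x1a, 0x39, 0x39, 0xa2]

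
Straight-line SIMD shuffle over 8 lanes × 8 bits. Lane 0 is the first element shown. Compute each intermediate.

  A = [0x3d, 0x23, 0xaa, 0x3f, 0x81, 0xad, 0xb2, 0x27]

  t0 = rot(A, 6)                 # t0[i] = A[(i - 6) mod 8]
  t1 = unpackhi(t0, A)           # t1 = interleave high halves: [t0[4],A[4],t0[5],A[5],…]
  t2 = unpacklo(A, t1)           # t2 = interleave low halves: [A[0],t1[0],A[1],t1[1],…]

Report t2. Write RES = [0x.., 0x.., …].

RES = [ 0x3d  0xb2  0x23  0x81  0xaa  0x27  0x3f  0xad ]

→ t0 |aa|3f|81|ad|b2|27|3d|23|
→ t1 |b2|81|27|ad|3d|b2|23|27|
→ t2 |3d|b2|23|81|aa|27|3f|ad|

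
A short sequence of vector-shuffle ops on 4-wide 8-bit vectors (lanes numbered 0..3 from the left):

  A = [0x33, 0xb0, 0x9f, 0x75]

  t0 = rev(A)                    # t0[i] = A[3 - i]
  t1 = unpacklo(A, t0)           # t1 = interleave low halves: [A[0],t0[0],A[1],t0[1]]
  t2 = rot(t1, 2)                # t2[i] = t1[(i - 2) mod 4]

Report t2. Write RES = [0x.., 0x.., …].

RES = [0xb0, 0x9f, 0x33, 0x75]

  t0: 75 9f b0 33
  t1: 33 75 b0 9f
  t2: b0 9f 33 75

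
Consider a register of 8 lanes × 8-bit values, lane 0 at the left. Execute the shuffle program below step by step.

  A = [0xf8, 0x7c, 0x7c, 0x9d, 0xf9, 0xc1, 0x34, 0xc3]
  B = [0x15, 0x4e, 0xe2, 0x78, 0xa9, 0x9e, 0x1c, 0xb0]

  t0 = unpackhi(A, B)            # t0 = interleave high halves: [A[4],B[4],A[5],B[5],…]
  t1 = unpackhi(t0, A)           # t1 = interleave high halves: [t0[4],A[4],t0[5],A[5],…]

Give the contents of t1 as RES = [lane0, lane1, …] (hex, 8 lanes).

RES = [0x34, 0xf9, 0x1c, 0xc1, 0xc3, 0x34, 0xb0, 0xc3]

→ t0 |f9|a9|c1|9e|34|1c|c3|b0|
→ t1 |34|f9|1c|c1|c3|34|b0|c3|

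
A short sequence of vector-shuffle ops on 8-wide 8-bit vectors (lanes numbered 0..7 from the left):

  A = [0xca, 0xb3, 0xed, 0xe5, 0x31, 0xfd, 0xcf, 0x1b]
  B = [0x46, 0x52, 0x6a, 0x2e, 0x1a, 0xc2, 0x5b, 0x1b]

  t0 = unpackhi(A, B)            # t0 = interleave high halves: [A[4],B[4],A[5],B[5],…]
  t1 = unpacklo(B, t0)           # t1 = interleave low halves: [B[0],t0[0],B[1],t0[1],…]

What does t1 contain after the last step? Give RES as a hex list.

RES = [0x46, 0x31, 0x52, 0x1a, 0x6a, 0xfd, 0x2e, 0xc2]

t0 = [0x31, 0x1a, 0xfd, 0xc2, 0xcf, 0x5b, 0x1b, 0x1b]
t1 = [0x46, 0x31, 0x52, 0x1a, 0x6a, 0xfd, 0x2e, 0xc2]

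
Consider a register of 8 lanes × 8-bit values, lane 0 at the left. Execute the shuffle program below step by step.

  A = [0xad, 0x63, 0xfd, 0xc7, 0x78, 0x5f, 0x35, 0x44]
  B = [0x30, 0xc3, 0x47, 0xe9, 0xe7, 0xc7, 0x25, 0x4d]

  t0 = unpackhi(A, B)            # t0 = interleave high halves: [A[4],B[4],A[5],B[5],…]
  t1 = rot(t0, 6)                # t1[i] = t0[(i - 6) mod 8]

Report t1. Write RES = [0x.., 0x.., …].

RES = [0x5f, 0xc7, 0x35, 0x25, 0x44, 0x4d, 0x78, 0xe7]

t0 = [0x78, 0xe7, 0x5f, 0xc7, 0x35, 0x25, 0x44, 0x4d]
t1 = [0x5f, 0xc7, 0x35, 0x25, 0x44, 0x4d, 0x78, 0xe7]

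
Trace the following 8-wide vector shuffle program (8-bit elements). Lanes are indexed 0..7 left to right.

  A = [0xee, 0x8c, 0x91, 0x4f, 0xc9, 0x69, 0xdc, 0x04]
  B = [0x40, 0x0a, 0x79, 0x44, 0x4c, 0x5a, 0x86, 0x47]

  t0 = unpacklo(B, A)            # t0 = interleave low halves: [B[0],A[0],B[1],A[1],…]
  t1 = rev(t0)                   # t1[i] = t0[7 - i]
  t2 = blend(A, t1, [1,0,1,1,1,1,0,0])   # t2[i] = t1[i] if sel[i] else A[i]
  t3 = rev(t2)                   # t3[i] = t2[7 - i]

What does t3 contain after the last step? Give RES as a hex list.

RES = [ 0x04  0xdc  0x0a  0x8c  0x79  0x91  0x8c  0x4f ]

t0 = [0x40, 0xee, 0x0a, 0x8c, 0x79, 0x91, 0x44, 0x4f]
t1 = [0x4f, 0x44, 0x91, 0x79, 0x8c, 0x0a, 0xee, 0x40]
t2 = [0x4f, 0x8c, 0x91, 0x79, 0x8c, 0x0a, 0xdc, 0x04]
t3 = [0x04, 0xdc, 0x0a, 0x8c, 0x79, 0x91, 0x8c, 0x4f]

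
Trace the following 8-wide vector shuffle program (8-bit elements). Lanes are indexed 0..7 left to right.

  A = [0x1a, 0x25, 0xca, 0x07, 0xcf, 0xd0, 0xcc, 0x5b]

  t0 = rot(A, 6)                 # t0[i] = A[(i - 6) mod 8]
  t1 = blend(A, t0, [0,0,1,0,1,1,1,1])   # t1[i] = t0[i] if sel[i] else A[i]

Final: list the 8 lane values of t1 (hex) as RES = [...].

→ t0 |ca|07|cf|d0|cc|5b|1a|25|
→ t1 |1a|25|cf|07|cc|5b|1a|25|

RES = [ 0x1a  0x25  0xcf  0x07  0xcc  0x5b  0x1a  0x25 ]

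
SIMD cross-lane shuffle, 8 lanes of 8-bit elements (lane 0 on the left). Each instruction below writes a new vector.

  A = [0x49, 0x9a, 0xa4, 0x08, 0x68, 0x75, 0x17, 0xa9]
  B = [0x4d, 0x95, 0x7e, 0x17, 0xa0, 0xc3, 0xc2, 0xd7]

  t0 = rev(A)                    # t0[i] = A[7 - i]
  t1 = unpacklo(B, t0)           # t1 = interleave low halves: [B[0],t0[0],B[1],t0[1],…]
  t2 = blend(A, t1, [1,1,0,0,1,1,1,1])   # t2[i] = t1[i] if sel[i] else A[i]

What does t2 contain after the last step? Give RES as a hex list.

RES = [0x4d, 0xa9, 0xa4, 0x08, 0x7e, 0x75, 0x17, 0x68]

  t0: a9 17 75 68 08 a4 9a 49
  t1: 4d a9 95 17 7e 75 17 68
  t2: 4d a9 a4 08 7e 75 17 68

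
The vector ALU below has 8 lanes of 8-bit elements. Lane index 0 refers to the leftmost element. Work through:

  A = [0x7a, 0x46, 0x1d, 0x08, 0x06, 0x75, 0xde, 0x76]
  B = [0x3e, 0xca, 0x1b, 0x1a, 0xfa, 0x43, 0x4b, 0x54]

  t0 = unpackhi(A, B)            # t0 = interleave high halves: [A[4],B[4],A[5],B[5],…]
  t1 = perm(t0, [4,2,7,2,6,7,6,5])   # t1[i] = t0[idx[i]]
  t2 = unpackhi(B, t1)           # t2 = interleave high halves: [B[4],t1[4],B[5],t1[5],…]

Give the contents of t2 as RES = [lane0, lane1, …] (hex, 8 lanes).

  t0: 06 fa 75 43 de 4b 76 54
  t1: de 75 54 75 76 54 76 4b
  t2: fa 76 43 54 4b 76 54 4b

RES = [ 0xfa  0x76  0x43  0x54  0x4b  0x76  0x54  0x4b ]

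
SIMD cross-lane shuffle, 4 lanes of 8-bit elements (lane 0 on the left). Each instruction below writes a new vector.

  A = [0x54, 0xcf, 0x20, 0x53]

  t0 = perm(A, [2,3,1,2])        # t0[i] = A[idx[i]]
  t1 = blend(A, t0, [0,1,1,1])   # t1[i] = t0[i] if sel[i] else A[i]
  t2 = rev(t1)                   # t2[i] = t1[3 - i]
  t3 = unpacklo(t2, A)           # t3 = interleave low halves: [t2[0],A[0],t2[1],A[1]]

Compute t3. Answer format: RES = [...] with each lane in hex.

→ t0 |20|53|cf|20|
→ t1 |54|53|cf|20|
→ t2 |20|cf|53|54|
→ t3 |20|54|cf|cf|

RES = [ 0x20  0x54  0xcf  0xcf ]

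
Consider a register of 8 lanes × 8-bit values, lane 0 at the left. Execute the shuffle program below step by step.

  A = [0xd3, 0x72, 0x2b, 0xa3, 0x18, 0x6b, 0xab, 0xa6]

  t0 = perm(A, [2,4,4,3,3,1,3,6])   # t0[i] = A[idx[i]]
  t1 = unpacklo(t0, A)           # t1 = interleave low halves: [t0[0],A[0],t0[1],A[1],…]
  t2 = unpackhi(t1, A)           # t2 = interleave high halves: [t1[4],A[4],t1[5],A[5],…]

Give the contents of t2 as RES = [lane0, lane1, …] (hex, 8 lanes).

→ t0 |2b|18|18|a3|a3|72|a3|ab|
→ t1 |2b|d3|18|72|18|2b|a3|a3|
→ t2 |18|18|2b|6b|a3|ab|a3|a6|

RES = [ 0x18  0x18  0x2b  0x6b  0xa3  0xab  0xa3  0xa6 ]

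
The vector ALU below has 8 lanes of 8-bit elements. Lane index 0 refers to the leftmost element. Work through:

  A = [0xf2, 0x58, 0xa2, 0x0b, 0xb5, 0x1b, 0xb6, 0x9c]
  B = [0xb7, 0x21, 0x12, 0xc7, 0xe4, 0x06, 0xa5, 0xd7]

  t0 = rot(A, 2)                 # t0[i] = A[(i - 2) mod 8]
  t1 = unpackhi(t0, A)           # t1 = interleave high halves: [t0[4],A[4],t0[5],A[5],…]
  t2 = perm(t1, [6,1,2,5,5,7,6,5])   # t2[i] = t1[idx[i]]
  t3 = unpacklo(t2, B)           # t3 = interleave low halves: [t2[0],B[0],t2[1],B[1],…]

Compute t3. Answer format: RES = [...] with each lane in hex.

  t0: b6 9c f2 58 a2 0b b5 1b
  t1: a2 b5 0b 1b b5 b6 1b 9c
  t2: 1b b5 0b b6 b6 9c 1b b6
  t3: 1b b7 b5 21 0b 12 b6 c7

RES = [0x1b, 0xb7, 0xb5, 0x21, 0x0b, 0x12, 0xb6, 0xc7]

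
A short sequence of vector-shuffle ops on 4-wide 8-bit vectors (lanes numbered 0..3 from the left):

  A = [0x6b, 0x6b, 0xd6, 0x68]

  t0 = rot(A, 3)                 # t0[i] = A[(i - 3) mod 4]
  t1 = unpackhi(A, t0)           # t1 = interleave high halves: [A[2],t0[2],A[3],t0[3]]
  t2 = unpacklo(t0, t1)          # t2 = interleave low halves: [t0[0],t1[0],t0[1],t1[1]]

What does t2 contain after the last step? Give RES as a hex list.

→ t0 |6b|d6|68|6b|
→ t1 |d6|68|68|6b|
→ t2 |6b|d6|d6|68|

RES = [0x6b, 0xd6, 0xd6, 0x68]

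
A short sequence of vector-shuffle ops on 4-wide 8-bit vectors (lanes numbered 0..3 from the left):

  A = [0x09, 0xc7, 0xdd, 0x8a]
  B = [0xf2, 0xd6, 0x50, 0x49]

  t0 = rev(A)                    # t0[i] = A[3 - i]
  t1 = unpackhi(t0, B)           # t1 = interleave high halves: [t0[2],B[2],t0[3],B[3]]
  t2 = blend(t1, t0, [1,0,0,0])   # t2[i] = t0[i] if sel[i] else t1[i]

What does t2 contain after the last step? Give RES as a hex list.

RES = [0x8a, 0x50, 0x09, 0x49]

  t0: 8a dd c7 09
  t1: c7 50 09 49
  t2: 8a 50 09 49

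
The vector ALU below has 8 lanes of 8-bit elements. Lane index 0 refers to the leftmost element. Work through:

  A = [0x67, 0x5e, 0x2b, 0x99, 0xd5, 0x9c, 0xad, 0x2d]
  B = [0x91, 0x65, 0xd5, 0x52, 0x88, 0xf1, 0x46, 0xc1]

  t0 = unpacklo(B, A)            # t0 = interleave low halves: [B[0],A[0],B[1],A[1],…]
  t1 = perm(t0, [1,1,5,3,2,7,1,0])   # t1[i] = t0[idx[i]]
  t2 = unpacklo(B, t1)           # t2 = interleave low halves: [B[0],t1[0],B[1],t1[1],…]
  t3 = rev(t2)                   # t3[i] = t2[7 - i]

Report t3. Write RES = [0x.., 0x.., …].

RES = [0x5e, 0x52, 0x2b, 0xd5, 0x67, 0x65, 0x67, 0x91]

t0 = [0x91, 0x67, 0x65, 0x5e, 0xd5, 0x2b, 0x52, 0x99]
t1 = [0x67, 0x67, 0x2b, 0x5e, 0x65, 0x99, 0x67, 0x91]
t2 = [0x91, 0x67, 0x65, 0x67, 0xd5, 0x2b, 0x52, 0x5e]
t3 = [0x5e, 0x52, 0x2b, 0xd5, 0x67, 0x65, 0x67, 0x91]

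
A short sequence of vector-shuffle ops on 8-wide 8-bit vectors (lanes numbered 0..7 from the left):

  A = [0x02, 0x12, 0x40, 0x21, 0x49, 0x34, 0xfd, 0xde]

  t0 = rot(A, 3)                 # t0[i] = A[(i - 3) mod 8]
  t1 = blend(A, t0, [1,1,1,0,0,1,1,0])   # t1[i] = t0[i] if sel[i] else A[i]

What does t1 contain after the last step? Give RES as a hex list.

RES = [ 0x34  0xfd  0xde  0x21  0x49  0x40  0x21  0xde ]

  t0: 34 fd de 02 12 40 21 49
  t1: 34 fd de 21 49 40 21 de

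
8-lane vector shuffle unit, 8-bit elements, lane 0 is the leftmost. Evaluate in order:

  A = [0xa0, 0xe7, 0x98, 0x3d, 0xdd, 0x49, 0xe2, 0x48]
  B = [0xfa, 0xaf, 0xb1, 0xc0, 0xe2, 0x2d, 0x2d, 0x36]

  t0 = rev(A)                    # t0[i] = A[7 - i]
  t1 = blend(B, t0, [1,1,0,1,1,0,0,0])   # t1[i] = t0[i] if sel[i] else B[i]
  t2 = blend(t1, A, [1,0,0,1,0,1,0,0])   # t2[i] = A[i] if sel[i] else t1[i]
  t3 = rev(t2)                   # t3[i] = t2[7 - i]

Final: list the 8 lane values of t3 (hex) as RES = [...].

RES = [0x36, 0x2d, 0x49, 0x3d, 0x3d, 0xb1, 0xe2, 0xa0]

→ t0 |48|e2|49|dd|3d|98|e7|a0|
→ t1 |48|e2|b1|dd|3d|2d|2d|36|
→ t2 |a0|e2|b1|3d|3d|49|2d|36|
→ t3 |36|2d|49|3d|3d|b1|e2|a0|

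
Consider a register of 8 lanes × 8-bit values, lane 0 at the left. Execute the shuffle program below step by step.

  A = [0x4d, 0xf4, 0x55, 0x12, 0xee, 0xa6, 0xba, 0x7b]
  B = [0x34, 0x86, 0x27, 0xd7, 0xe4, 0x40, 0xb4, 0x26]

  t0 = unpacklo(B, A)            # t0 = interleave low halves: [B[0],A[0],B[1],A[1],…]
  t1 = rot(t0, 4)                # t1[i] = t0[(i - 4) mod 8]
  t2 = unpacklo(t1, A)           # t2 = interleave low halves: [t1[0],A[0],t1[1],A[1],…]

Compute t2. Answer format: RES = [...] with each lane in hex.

  t0: 34 4d 86 f4 27 55 d7 12
  t1: 27 55 d7 12 34 4d 86 f4
  t2: 27 4d 55 f4 d7 55 12 12

RES = [0x27, 0x4d, 0x55, 0xf4, 0xd7, 0x55, 0x12, 0x12]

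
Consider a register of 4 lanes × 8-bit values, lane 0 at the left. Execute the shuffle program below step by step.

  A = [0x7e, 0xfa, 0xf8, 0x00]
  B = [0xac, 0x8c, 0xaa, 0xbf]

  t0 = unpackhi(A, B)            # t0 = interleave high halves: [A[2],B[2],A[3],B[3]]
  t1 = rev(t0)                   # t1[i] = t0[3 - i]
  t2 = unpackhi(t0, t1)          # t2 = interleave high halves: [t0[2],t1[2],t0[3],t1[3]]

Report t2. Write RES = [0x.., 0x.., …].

  t0: f8 aa 00 bf
  t1: bf 00 aa f8
  t2: 00 aa bf f8

RES = [ 0x00  0xaa  0xbf  0xf8 ]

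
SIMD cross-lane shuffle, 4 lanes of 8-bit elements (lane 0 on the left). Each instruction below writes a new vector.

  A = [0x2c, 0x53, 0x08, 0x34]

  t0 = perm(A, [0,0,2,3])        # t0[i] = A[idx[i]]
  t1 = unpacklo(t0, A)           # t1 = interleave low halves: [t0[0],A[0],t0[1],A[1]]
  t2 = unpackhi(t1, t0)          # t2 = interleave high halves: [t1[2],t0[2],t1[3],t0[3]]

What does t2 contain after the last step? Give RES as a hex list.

→ t0 |2c|2c|08|34|
→ t1 |2c|2c|2c|53|
→ t2 |2c|08|53|34|

RES = [0x2c, 0x08, 0x53, 0x34]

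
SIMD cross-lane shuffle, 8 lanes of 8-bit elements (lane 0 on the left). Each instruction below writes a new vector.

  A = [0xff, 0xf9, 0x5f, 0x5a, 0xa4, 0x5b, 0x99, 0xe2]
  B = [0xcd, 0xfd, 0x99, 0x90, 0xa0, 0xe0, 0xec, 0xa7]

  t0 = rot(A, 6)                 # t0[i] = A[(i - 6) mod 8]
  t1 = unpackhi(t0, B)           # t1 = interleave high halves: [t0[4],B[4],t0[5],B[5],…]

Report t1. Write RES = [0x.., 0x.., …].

t0 = [0x5f, 0x5a, 0xa4, 0x5b, 0x99, 0xe2, 0xff, 0xf9]
t1 = [0x99, 0xa0, 0xe2, 0xe0, 0xff, 0xec, 0xf9, 0xa7]

RES = [ 0x99  0xa0  0xe2  0xe0  0xff  0xec  0xf9  0xa7 ]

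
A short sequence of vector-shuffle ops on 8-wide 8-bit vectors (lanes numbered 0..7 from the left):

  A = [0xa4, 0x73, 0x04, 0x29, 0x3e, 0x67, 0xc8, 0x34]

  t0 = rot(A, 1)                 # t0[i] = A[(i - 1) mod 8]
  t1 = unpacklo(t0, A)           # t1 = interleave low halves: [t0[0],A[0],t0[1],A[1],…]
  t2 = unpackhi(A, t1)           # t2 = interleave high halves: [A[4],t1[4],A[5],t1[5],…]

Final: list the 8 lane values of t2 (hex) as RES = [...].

→ t0 |34|a4|73|04|29|3e|67|c8|
→ t1 |34|a4|a4|73|73|04|04|29|
→ t2 |3e|73|67|04|c8|04|34|29|

RES = [ 0x3e  0x73  0x67  0x04  0xc8  0x04  0x34  0x29 ]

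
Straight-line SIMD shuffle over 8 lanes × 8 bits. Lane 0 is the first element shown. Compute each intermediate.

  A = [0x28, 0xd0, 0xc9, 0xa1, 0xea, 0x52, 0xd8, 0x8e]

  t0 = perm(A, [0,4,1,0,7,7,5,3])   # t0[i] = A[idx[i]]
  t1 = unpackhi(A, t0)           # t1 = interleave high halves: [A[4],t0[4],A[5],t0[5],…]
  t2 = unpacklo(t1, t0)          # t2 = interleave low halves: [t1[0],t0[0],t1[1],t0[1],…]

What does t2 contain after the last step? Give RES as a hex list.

  t0: 28 ea d0 28 8e 8e 52 a1
  t1: ea 8e 52 8e d8 52 8e a1
  t2: ea 28 8e ea 52 d0 8e 28

RES = [0xea, 0x28, 0x8e, 0xea, 0x52, 0xd0, 0x8e, 0x28]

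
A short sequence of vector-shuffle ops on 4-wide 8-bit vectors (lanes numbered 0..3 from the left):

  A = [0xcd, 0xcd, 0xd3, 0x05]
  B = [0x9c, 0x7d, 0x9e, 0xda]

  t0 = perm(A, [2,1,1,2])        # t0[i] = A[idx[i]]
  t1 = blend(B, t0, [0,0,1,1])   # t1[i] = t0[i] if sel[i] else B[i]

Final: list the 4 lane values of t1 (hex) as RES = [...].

RES = [0x9c, 0x7d, 0xcd, 0xd3]

→ t0 |d3|cd|cd|d3|
→ t1 |9c|7d|cd|d3|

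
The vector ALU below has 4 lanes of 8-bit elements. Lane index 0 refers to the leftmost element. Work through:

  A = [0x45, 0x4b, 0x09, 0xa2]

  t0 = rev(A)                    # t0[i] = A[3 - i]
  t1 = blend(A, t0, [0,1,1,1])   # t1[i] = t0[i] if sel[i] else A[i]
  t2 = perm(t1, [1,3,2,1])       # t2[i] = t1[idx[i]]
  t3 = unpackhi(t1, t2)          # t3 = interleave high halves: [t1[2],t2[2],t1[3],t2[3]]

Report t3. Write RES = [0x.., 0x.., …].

RES = [ 0x4b  0x4b  0x45  0x09 ]

→ t0 |a2|09|4b|45|
→ t1 |45|09|4b|45|
→ t2 |09|45|4b|09|
→ t3 |4b|4b|45|09|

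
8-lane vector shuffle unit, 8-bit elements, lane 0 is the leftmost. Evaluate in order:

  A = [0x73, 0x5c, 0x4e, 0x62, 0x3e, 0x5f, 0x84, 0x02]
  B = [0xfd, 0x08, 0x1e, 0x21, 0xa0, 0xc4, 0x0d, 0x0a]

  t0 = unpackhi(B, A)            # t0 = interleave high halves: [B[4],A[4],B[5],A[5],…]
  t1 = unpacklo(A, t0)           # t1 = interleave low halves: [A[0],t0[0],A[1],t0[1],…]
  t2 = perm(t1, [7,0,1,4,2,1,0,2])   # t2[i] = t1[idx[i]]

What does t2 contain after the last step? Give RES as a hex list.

→ t0 |a0|3e|c4|5f|0d|84|0a|02|
→ t1 |73|a0|5c|3e|4e|c4|62|5f|
→ t2 |5f|73|a0|4e|5c|a0|73|5c|

RES = [ 0x5f  0x73  0xa0  0x4e  0x5c  0xa0  0x73  0x5c ]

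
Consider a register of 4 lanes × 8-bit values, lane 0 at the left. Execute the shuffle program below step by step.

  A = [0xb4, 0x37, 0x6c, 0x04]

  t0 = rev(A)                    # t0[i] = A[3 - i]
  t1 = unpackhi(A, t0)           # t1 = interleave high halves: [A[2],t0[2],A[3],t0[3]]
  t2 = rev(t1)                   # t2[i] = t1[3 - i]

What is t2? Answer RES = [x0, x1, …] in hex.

RES = [0xb4, 0x04, 0x37, 0x6c]

t0 = [0x04, 0x6c, 0x37, 0xb4]
t1 = [0x6c, 0x37, 0x04, 0xb4]
t2 = [0xb4, 0x04, 0x37, 0x6c]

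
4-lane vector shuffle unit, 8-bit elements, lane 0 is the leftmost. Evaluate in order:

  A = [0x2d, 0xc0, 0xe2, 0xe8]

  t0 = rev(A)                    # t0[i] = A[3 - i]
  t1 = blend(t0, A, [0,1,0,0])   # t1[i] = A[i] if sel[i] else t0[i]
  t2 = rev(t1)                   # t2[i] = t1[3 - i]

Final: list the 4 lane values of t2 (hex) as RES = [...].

RES = [0x2d, 0xc0, 0xc0, 0xe8]

  t0: e8 e2 c0 2d
  t1: e8 c0 c0 2d
  t2: 2d c0 c0 e8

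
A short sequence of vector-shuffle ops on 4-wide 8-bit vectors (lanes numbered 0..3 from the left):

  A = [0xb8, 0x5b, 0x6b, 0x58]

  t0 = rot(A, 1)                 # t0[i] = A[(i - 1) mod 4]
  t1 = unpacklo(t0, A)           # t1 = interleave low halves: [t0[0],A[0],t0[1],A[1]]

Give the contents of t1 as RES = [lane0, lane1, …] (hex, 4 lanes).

RES = [ 0x58  0xb8  0xb8  0x5b ]

  t0: 58 b8 5b 6b
  t1: 58 b8 b8 5b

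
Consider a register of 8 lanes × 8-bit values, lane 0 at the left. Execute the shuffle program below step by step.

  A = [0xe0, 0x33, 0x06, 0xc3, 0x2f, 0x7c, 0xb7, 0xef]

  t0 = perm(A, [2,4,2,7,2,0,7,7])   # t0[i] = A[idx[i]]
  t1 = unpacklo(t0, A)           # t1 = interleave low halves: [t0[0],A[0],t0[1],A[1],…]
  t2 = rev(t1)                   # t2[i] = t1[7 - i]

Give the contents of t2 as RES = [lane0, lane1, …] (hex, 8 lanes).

RES = [ 0xc3  0xef  0x06  0x06  0x33  0x2f  0xe0  0x06 ]

  t0: 06 2f 06 ef 06 e0 ef ef
  t1: 06 e0 2f 33 06 06 ef c3
  t2: c3 ef 06 06 33 2f e0 06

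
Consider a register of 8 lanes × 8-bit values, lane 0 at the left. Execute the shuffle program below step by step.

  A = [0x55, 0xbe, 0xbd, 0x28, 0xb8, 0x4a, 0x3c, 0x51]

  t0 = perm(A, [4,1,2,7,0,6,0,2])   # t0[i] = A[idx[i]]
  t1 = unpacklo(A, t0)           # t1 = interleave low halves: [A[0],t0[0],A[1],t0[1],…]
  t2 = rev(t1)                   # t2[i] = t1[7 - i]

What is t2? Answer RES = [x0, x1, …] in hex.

→ t0 |b8|be|bd|51|55|3c|55|bd|
→ t1 |55|b8|be|be|bd|bd|28|51|
→ t2 |51|28|bd|bd|be|be|b8|55|

RES = [0x51, 0x28, 0xbd, 0xbd, 0xbe, 0xbe, 0xb8, 0x55]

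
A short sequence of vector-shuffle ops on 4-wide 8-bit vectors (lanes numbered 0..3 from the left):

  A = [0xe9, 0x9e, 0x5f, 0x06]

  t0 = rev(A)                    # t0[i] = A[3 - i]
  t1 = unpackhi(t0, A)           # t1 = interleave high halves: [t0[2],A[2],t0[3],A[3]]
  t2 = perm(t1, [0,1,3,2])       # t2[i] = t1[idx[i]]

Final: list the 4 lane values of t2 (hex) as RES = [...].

t0 = [0x06, 0x5f, 0x9e, 0xe9]
t1 = [0x9e, 0x5f, 0xe9, 0x06]
t2 = [0x9e, 0x5f, 0x06, 0xe9]

RES = [0x9e, 0x5f, 0x06, 0xe9]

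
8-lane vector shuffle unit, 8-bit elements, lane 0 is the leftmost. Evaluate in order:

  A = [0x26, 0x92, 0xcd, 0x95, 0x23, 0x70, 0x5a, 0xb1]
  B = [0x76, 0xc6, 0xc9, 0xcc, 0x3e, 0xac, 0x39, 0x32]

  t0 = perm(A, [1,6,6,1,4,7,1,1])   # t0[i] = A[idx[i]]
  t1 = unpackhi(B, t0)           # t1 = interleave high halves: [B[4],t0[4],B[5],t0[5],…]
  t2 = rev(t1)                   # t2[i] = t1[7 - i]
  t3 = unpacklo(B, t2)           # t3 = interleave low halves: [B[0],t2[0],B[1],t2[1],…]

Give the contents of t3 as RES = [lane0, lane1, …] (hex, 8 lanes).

t0 = [0x92, 0x5a, 0x5a, 0x92, 0x23, 0xb1, 0x92, 0x92]
t1 = [0x3e, 0x23, 0xac, 0xb1, 0x39, 0x92, 0x32, 0x92]
t2 = [0x92, 0x32, 0x92, 0x39, 0xb1, 0xac, 0x23, 0x3e]
t3 = [0x76, 0x92, 0xc6, 0x32, 0xc9, 0x92, 0xcc, 0x39]

RES = [ 0x76  0x92  0xc6  0x32  0xc9  0x92  0xcc  0x39 ]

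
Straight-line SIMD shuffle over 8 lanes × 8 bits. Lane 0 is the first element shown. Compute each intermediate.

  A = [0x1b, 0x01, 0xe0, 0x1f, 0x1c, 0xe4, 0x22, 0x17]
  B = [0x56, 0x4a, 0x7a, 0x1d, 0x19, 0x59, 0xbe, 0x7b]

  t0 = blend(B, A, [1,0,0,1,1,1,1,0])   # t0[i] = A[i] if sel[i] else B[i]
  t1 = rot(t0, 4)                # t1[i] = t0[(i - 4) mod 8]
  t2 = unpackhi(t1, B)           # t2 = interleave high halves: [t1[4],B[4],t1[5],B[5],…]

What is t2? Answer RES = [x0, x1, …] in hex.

t0 = [0x1b, 0x4a, 0x7a, 0x1f, 0x1c, 0xe4, 0x22, 0x7b]
t1 = [0x1c, 0xe4, 0x22, 0x7b, 0x1b, 0x4a, 0x7a, 0x1f]
t2 = [0x1b, 0x19, 0x4a, 0x59, 0x7a, 0xbe, 0x1f, 0x7b]

RES = [0x1b, 0x19, 0x4a, 0x59, 0x7a, 0xbe, 0x1f, 0x7b]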